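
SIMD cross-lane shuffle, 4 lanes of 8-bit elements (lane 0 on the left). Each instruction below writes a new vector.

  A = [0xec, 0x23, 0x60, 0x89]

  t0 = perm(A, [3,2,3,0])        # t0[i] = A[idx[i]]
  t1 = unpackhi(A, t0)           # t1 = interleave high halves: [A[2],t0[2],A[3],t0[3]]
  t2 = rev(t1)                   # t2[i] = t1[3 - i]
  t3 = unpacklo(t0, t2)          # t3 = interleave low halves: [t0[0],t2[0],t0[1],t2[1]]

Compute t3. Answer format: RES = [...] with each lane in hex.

  t0: 89 60 89 ec
  t1: 60 89 89 ec
  t2: ec 89 89 60
  t3: 89 ec 60 89

RES = [ 0x89  0xec  0x60  0x89 ]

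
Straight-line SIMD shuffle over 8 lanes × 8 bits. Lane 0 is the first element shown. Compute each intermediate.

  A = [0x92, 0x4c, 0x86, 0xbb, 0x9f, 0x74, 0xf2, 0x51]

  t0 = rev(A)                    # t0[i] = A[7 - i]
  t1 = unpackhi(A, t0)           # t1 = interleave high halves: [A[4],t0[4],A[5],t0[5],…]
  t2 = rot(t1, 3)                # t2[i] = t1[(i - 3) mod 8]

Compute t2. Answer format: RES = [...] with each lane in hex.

t0 = [0x51, 0xf2, 0x74, 0x9f, 0xbb, 0x86, 0x4c, 0x92]
t1 = [0x9f, 0xbb, 0x74, 0x86, 0xf2, 0x4c, 0x51, 0x92]
t2 = [0x4c, 0x51, 0x92, 0x9f, 0xbb, 0x74, 0x86, 0xf2]

RES = [0x4c, 0x51, 0x92, 0x9f, 0xbb, 0x74, 0x86, 0xf2]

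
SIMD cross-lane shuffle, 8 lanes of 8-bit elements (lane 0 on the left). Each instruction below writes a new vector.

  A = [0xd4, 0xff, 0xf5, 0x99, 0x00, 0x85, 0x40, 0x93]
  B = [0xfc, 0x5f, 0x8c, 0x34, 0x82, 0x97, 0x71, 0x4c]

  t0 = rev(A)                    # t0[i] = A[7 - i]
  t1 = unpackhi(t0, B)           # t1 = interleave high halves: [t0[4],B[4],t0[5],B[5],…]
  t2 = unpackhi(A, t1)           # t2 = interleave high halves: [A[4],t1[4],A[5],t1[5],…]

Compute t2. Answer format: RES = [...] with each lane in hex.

RES = [ 0x00  0xff  0x85  0x71  0x40  0xd4  0x93  0x4c ]

  t0: 93 40 85 00 99 f5 ff d4
  t1: 99 82 f5 97 ff 71 d4 4c
  t2: 00 ff 85 71 40 d4 93 4c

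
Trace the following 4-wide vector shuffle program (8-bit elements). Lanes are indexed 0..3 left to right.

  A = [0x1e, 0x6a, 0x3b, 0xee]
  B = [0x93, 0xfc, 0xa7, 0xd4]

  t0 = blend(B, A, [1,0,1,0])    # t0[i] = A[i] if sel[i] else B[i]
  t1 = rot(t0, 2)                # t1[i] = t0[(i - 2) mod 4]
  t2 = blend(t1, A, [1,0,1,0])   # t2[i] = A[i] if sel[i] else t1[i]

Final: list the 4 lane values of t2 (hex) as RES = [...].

RES = [0x1e, 0xd4, 0x3b, 0xfc]

t0 = [0x1e, 0xfc, 0x3b, 0xd4]
t1 = [0x3b, 0xd4, 0x1e, 0xfc]
t2 = [0x1e, 0xd4, 0x3b, 0xfc]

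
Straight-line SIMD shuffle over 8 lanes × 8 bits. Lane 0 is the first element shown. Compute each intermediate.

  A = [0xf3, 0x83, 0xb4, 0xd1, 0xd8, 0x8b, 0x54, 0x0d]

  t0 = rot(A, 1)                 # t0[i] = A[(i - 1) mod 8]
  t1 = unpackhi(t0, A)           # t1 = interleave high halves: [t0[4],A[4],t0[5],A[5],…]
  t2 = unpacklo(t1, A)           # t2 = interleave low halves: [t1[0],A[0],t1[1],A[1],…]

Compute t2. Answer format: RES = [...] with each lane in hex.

  t0: 0d f3 83 b4 d1 d8 8b 54
  t1: d1 d8 d8 8b 8b 54 54 0d
  t2: d1 f3 d8 83 d8 b4 8b d1

RES = [0xd1, 0xf3, 0xd8, 0x83, 0xd8, 0xb4, 0x8b, 0xd1]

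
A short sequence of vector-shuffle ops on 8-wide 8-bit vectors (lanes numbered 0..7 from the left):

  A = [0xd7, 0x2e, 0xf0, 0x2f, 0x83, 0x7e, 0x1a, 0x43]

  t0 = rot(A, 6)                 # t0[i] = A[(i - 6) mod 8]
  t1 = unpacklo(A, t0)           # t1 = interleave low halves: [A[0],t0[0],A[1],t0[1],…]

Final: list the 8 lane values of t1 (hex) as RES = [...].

RES = [ 0xd7  0xf0  0x2e  0x2f  0xf0  0x83  0x2f  0x7e ]

t0 = [0xf0, 0x2f, 0x83, 0x7e, 0x1a, 0x43, 0xd7, 0x2e]
t1 = [0xd7, 0xf0, 0x2e, 0x2f, 0xf0, 0x83, 0x2f, 0x7e]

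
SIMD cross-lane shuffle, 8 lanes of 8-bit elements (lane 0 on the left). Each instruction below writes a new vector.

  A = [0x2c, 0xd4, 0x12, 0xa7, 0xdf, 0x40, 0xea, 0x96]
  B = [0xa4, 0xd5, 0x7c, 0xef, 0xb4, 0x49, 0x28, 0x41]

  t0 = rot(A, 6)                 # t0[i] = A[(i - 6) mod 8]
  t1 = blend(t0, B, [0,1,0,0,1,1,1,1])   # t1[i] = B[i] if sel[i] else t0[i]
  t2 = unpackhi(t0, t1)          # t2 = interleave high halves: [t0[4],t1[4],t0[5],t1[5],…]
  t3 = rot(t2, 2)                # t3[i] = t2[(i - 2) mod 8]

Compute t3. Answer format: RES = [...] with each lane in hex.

  t0: 12 a7 df 40 ea 96 2c d4
  t1: 12 d5 df 40 b4 49 28 41
  t2: ea b4 96 49 2c 28 d4 41
  t3: d4 41 ea b4 96 49 2c 28

RES = [0xd4, 0x41, 0xea, 0xb4, 0x96, 0x49, 0x2c, 0x28]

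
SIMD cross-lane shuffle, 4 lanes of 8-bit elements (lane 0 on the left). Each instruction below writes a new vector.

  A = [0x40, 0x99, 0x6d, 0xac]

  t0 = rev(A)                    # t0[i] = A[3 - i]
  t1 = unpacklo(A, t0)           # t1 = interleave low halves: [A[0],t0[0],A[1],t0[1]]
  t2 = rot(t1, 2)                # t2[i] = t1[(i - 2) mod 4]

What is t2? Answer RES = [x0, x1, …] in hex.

  t0: ac 6d 99 40
  t1: 40 ac 99 6d
  t2: 99 6d 40 ac

RES = [ 0x99  0x6d  0x40  0xac ]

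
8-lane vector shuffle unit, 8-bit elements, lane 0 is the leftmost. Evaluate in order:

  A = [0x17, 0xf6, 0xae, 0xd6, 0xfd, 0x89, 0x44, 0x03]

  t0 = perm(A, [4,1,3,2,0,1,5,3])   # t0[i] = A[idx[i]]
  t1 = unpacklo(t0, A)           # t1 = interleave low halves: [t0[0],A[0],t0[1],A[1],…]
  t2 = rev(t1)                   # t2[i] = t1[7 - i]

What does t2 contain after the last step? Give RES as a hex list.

→ t0 |fd|f6|d6|ae|17|f6|89|d6|
→ t1 |fd|17|f6|f6|d6|ae|ae|d6|
→ t2 |d6|ae|ae|d6|f6|f6|17|fd|

RES = [ 0xd6  0xae  0xae  0xd6  0xf6  0xf6  0x17  0xfd ]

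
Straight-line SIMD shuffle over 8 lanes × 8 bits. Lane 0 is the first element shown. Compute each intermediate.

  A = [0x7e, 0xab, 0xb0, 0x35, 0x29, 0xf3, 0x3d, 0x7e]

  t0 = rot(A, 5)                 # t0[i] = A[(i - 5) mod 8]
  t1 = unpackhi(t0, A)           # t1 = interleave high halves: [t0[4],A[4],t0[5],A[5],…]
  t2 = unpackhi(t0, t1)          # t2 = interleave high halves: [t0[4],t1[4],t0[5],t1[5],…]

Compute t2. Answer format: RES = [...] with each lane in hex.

t0 = [0x35, 0x29, 0xf3, 0x3d, 0x7e, 0x7e, 0xab, 0xb0]
t1 = [0x7e, 0x29, 0x7e, 0xf3, 0xab, 0x3d, 0xb0, 0x7e]
t2 = [0x7e, 0xab, 0x7e, 0x3d, 0xab, 0xb0, 0xb0, 0x7e]

RES = [0x7e, 0xab, 0x7e, 0x3d, 0xab, 0xb0, 0xb0, 0x7e]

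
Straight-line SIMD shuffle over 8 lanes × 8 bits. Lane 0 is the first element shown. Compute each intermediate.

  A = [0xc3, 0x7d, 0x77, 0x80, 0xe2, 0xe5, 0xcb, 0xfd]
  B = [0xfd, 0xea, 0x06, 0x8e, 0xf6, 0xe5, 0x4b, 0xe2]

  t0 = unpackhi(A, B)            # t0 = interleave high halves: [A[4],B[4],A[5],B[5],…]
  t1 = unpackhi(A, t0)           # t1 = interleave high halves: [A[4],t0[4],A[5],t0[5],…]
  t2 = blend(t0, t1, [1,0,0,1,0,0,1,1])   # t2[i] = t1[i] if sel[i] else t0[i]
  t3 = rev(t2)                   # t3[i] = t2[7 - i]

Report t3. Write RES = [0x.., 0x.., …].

RES = [ 0xe2  0xfd  0x4b  0xcb  0x4b  0xe5  0xf6  0xe2 ]

t0 = [0xe2, 0xf6, 0xe5, 0xe5, 0xcb, 0x4b, 0xfd, 0xe2]
t1 = [0xe2, 0xcb, 0xe5, 0x4b, 0xcb, 0xfd, 0xfd, 0xe2]
t2 = [0xe2, 0xf6, 0xe5, 0x4b, 0xcb, 0x4b, 0xfd, 0xe2]
t3 = [0xe2, 0xfd, 0x4b, 0xcb, 0x4b, 0xe5, 0xf6, 0xe2]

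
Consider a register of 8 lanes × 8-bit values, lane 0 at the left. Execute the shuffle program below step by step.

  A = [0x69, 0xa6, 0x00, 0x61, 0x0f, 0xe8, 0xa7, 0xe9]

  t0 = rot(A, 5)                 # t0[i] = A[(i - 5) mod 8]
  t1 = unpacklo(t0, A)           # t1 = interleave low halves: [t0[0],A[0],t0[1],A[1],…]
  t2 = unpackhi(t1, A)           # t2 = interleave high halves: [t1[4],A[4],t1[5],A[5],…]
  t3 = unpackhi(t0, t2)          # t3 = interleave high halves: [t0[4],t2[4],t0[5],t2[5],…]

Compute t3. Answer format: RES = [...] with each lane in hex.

  t0: 61 0f e8 a7 e9 69 a6 00
  t1: 61 69 0f a6 e8 00 a7 61
  t2: e8 0f 00 e8 a7 a7 61 e9
  t3: e9 a7 69 a7 a6 61 00 e9

RES = [ 0xe9  0xa7  0x69  0xa7  0xa6  0x61  0x00  0xe9 ]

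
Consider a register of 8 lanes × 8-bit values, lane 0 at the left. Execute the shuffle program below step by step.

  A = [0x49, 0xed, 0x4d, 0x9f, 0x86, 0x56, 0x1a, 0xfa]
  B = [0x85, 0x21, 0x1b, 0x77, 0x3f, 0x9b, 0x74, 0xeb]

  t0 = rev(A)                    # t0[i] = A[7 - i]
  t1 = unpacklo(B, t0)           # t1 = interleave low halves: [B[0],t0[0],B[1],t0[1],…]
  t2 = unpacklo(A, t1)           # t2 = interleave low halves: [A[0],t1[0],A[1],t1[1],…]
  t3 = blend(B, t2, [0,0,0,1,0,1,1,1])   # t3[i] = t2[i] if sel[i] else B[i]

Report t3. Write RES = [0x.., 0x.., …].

  t0: fa 1a 56 86 9f 4d ed 49
  t1: 85 fa 21 1a 1b 56 77 86
  t2: 49 85 ed fa 4d 21 9f 1a
  t3: 85 21 1b fa 3f 21 9f 1a

RES = [0x85, 0x21, 0x1b, 0xfa, 0x3f, 0x21, 0x9f, 0x1a]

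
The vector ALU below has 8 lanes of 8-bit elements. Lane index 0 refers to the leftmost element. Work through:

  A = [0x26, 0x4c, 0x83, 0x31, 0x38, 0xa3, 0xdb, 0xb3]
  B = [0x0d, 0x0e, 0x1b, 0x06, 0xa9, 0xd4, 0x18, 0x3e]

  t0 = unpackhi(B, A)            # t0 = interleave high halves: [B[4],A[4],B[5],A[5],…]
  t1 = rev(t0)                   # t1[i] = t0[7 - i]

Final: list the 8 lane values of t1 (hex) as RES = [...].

  t0: a9 38 d4 a3 18 db 3e b3
  t1: b3 3e db 18 a3 d4 38 a9

RES = [ 0xb3  0x3e  0xdb  0x18  0xa3  0xd4  0x38  0xa9 ]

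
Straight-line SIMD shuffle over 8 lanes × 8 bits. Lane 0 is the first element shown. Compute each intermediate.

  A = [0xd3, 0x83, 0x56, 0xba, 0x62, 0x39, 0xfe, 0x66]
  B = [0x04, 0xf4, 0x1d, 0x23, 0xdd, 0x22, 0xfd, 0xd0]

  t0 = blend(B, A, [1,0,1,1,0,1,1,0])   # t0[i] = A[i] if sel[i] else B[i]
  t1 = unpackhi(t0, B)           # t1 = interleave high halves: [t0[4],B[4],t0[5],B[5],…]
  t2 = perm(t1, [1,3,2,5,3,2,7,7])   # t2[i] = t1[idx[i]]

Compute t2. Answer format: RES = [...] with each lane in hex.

→ t0 |d3|f4|56|ba|dd|39|fe|d0|
→ t1 |dd|dd|39|22|fe|fd|d0|d0|
→ t2 |dd|22|39|fd|22|39|d0|d0|

RES = [0xdd, 0x22, 0x39, 0xfd, 0x22, 0x39, 0xd0, 0xd0]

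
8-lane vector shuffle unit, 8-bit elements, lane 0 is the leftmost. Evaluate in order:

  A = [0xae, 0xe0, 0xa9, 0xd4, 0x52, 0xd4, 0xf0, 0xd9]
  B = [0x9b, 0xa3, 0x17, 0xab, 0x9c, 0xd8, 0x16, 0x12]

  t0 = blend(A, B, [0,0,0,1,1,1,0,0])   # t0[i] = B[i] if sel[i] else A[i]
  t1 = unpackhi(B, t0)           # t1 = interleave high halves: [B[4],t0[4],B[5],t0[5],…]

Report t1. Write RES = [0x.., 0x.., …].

t0 = [0xae, 0xe0, 0xa9, 0xab, 0x9c, 0xd8, 0xf0, 0xd9]
t1 = [0x9c, 0x9c, 0xd8, 0xd8, 0x16, 0xf0, 0x12, 0xd9]

RES = [0x9c, 0x9c, 0xd8, 0xd8, 0x16, 0xf0, 0x12, 0xd9]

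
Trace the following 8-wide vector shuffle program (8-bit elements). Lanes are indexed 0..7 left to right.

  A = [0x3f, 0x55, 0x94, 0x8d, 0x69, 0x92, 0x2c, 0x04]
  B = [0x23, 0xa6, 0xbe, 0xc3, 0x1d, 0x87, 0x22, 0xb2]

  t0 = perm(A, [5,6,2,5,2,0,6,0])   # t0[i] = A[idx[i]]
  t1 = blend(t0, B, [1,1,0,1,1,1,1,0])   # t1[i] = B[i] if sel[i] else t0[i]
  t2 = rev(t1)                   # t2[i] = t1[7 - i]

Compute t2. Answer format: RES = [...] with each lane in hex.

  t0: 92 2c 94 92 94 3f 2c 3f
  t1: 23 a6 94 c3 1d 87 22 3f
  t2: 3f 22 87 1d c3 94 a6 23

RES = [0x3f, 0x22, 0x87, 0x1d, 0xc3, 0x94, 0xa6, 0x23]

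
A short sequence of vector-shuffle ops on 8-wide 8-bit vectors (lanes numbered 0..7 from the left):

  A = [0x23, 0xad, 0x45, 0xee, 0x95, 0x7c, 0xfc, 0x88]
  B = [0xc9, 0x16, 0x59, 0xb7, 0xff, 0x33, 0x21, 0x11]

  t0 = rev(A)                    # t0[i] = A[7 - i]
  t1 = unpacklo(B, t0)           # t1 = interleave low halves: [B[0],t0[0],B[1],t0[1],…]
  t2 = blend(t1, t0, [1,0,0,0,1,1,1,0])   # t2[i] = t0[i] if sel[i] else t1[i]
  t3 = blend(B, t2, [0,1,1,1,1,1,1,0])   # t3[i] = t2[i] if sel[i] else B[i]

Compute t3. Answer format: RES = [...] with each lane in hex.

t0 = [0x88, 0xfc, 0x7c, 0x95, 0xee, 0x45, 0xad, 0x23]
t1 = [0xc9, 0x88, 0x16, 0xfc, 0x59, 0x7c, 0xb7, 0x95]
t2 = [0x88, 0x88, 0x16, 0xfc, 0xee, 0x45, 0xad, 0x95]
t3 = [0xc9, 0x88, 0x16, 0xfc, 0xee, 0x45, 0xad, 0x11]

RES = [ 0xc9  0x88  0x16  0xfc  0xee  0x45  0xad  0x11 ]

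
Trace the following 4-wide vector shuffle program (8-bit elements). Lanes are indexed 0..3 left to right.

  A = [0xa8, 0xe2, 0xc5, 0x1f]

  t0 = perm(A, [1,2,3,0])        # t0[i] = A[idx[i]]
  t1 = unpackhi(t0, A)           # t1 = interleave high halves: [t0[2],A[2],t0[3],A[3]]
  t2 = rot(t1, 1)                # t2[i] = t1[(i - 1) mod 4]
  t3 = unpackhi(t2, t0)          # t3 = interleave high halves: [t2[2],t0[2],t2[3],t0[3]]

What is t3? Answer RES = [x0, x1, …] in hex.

RES = [ 0xc5  0x1f  0xa8  0xa8 ]

t0 = [0xe2, 0xc5, 0x1f, 0xa8]
t1 = [0x1f, 0xc5, 0xa8, 0x1f]
t2 = [0x1f, 0x1f, 0xc5, 0xa8]
t3 = [0xc5, 0x1f, 0xa8, 0xa8]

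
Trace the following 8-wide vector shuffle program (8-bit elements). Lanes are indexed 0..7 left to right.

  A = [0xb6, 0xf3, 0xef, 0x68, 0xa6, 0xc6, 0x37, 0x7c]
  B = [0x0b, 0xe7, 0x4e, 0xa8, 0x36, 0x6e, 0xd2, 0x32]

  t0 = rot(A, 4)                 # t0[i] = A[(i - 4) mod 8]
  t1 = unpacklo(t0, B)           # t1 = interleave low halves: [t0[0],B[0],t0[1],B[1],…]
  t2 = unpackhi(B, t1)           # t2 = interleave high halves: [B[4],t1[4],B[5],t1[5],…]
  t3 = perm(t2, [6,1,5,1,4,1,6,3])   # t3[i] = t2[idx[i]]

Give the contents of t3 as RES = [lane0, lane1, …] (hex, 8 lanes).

t0 = [0xa6, 0xc6, 0x37, 0x7c, 0xb6, 0xf3, 0xef, 0x68]
t1 = [0xa6, 0x0b, 0xc6, 0xe7, 0x37, 0x4e, 0x7c, 0xa8]
t2 = [0x36, 0x37, 0x6e, 0x4e, 0xd2, 0x7c, 0x32, 0xa8]
t3 = [0x32, 0x37, 0x7c, 0x37, 0xd2, 0x37, 0x32, 0x4e]

RES = [0x32, 0x37, 0x7c, 0x37, 0xd2, 0x37, 0x32, 0x4e]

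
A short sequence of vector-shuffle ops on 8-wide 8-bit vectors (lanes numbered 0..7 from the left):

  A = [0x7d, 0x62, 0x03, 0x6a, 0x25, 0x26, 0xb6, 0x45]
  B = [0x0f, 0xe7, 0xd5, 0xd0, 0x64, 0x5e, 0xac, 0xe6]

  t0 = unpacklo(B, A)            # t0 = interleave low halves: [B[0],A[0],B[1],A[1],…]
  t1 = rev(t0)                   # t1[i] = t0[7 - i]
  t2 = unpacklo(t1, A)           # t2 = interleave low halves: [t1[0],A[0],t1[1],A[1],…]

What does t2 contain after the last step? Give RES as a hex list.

  t0: 0f 7d e7 62 d5 03 d0 6a
  t1: 6a d0 03 d5 62 e7 7d 0f
  t2: 6a 7d d0 62 03 03 d5 6a

RES = [0x6a, 0x7d, 0xd0, 0x62, 0x03, 0x03, 0xd5, 0x6a]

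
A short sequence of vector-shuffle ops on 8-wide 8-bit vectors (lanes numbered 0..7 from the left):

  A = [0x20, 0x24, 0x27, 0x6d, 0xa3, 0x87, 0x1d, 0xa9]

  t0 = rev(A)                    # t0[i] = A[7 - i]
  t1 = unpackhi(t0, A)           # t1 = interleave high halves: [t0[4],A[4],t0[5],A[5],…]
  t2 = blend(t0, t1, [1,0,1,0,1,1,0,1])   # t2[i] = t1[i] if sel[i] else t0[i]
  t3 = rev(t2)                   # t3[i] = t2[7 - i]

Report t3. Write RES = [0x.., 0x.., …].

RES = [ 0xa9  0x24  0x1d  0x24  0xa3  0x27  0x1d  0x6d ]

t0 = [0xa9, 0x1d, 0x87, 0xa3, 0x6d, 0x27, 0x24, 0x20]
t1 = [0x6d, 0xa3, 0x27, 0x87, 0x24, 0x1d, 0x20, 0xa9]
t2 = [0x6d, 0x1d, 0x27, 0xa3, 0x24, 0x1d, 0x24, 0xa9]
t3 = [0xa9, 0x24, 0x1d, 0x24, 0xa3, 0x27, 0x1d, 0x6d]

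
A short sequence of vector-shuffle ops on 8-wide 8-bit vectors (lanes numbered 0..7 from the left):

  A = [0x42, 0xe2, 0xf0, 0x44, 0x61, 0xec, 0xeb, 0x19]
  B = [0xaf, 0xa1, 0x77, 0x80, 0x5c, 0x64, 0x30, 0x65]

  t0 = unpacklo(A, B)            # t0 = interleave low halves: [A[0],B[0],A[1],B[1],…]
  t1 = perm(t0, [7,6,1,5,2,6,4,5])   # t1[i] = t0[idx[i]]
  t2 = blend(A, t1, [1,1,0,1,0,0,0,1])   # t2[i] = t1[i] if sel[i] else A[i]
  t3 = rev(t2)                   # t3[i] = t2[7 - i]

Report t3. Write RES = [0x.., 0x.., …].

RES = [0x77, 0xeb, 0xec, 0x61, 0x77, 0xf0, 0x44, 0x80]

  t0: 42 af e2 a1 f0 77 44 80
  t1: 80 44 af 77 e2 44 f0 77
  t2: 80 44 f0 77 61 ec eb 77
  t3: 77 eb ec 61 77 f0 44 80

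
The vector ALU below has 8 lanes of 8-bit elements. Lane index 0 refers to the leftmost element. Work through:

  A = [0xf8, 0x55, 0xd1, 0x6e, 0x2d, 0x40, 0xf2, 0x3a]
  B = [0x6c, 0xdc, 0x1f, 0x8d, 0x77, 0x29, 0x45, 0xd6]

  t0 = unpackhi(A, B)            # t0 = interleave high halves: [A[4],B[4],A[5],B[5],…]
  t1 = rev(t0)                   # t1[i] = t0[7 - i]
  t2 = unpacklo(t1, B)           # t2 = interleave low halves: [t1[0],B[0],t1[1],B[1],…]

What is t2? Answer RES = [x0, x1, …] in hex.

RES = [0xd6, 0x6c, 0x3a, 0xdc, 0x45, 0x1f, 0xf2, 0x8d]

t0 = [0x2d, 0x77, 0x40, 0x29, 0xf2, 0x45, 0x3a, 0xd6]
t1 = [0xd6, 0x3a, 0x45, 0xf2, 0x29, 0x40, 0x77, 0x2d]
t2 = [0xd6, 0x6c, 0x3a, 0xdc, 0x45, 0x1f, 0xf2, 0x8d]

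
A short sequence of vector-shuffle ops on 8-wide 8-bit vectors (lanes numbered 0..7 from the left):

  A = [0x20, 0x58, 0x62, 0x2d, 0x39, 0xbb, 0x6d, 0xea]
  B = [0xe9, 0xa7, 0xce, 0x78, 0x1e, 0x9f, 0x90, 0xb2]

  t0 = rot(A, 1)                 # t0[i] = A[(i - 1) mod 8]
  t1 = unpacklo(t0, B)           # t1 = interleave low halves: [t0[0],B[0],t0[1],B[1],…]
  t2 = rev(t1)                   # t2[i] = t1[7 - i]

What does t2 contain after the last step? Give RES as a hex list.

RES = [0x78, 0x62, 0xce, 0x58, 0xa7, 0x20, 0xe9, 0xea]

→ t0 |ea|20|58|62|2d|39|bb|6d|
→ t1 |ea|e9|20|a7|58|ce|62|78|
→ t2 |78|62|ce|58|a7|20|e9|ea|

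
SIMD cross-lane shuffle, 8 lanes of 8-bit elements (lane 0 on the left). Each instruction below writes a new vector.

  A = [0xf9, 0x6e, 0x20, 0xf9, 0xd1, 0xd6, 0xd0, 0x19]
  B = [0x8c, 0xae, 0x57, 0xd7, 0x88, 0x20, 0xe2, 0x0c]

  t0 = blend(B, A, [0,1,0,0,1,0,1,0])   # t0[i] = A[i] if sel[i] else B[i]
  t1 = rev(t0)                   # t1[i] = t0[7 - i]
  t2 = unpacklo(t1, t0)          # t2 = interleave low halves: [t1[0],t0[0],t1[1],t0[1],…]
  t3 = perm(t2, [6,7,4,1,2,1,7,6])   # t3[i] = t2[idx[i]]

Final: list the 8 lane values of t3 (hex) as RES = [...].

→ t0 |8c|6e|57|d7|d1|20|d0|0c|
→ t1 |0c|d0|20|d1|d7|57|6e|8c|
→ t2 |0c|8c|d0|6e|20|57|d1|d7|
→ t3 |d1|d7|20|8c|d0|8c|d7|d1|

RES = [ 0xd1  0xd7  0x20  0x8c  0xd0  0x8c  0xd7  0xd1 ]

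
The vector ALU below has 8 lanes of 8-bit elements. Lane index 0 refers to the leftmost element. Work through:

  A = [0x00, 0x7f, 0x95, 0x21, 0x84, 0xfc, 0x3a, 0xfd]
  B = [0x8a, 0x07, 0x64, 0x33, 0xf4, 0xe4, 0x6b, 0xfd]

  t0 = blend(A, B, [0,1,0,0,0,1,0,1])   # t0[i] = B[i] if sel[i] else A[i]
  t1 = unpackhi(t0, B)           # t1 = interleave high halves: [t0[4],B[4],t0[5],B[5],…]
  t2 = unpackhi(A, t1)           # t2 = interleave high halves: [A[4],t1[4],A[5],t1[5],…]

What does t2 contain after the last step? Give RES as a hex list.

  t0: 00 07 95 21 84 e4 3a fd
  t1: 84 f4 e4 e4 3a 6b fd fd
  t2: 84 3a fc 6b 3a fd fd fd

RES = [ 0x84  0x3a  0xfc  0x6b  0x3a  0xfd  0xfd  0xfd ]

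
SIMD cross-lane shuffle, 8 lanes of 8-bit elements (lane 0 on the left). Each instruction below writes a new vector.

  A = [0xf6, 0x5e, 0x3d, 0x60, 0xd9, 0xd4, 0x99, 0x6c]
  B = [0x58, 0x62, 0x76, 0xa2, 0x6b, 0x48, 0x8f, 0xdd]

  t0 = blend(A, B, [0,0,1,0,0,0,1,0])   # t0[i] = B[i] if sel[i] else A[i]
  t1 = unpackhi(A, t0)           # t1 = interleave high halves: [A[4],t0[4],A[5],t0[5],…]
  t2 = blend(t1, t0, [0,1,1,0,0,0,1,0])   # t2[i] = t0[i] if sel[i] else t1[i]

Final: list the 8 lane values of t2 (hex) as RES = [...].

  t0: f6 5e 76 60 d9 d4 8f 6c
  t1: d9 d9 d4 d4 99 8f 6c 6c
  t2: d9 5e 76 d4 99 8f 8f 6c

RES = [ 0xd9  0x5e  0x76  0xd4  0x99  0x8f  0x8f  0x6c ]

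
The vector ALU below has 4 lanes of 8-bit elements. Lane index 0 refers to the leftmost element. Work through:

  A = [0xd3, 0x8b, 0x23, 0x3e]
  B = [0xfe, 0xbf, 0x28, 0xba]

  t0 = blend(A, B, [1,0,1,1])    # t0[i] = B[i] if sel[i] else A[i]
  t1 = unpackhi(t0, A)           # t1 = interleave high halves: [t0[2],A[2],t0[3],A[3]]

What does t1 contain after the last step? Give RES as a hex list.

→ t0 |fe|8b|28|ba|
→ t1 |28|23|ba|3e|

RES = [0x28, 0x23, 0xba, 0x3e]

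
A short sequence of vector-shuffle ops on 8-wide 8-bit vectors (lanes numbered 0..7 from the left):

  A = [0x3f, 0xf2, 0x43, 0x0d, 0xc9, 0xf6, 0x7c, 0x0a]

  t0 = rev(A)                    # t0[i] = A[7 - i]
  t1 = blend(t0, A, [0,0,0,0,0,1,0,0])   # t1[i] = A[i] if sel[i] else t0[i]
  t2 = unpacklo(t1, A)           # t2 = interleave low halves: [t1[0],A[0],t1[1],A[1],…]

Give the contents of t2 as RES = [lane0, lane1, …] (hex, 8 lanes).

t0 = [0x0a, 0x7c, 0xf6, 0xc9, 0x0d, 0x43, 0xf2, 0x3f]
t1 = [0x0a, 0x7c, 0xf6, 0xc9, 0x0d, 0xf6, 0xf2, 0x3f]
t2 = [0x0a, 0x3f, 0x7c, 0xf2, 0xf6, 0x43, 0xc9, 0x0d]

RES = [ 0x0a  0x3f  0x7c  0xf2  0xf6  0x43  0xc9  0x0d ]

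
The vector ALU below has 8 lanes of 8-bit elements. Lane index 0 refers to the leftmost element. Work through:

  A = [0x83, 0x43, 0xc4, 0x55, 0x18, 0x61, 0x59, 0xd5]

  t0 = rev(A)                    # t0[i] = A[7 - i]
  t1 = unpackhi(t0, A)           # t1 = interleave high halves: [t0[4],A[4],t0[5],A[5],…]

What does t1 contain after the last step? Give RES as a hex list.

RES = [ 0x55  0x18  0xc4  0x61  0x43  0x59  0x83  0xd5 ]

→ t0 |d5|59|61|18|55|c4|43|83|
→ t1 |55|18|c4|61|43|59|83|d5|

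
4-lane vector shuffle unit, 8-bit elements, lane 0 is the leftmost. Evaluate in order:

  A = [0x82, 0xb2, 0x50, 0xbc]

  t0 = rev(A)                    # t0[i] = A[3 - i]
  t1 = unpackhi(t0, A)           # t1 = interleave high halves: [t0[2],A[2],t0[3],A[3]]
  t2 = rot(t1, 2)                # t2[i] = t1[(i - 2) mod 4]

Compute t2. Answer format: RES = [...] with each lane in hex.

RES = [0x82, 0xbc, 0xb2, 0x50]

  t0: bc 50 b2 82
  t1: b2 50 82 bc
  t2: 82 bc b2 50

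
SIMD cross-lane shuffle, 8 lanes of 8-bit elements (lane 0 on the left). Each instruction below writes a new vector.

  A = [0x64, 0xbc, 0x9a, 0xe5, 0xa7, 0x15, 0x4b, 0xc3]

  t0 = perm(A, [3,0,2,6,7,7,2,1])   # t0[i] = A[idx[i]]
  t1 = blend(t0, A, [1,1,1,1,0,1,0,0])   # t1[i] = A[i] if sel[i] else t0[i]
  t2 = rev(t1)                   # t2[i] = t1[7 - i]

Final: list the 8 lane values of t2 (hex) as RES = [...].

t0 = [0xe5, 0x64, 0x9a, 0x4b, 0xc3, 0xc3, 0x9a, 0xbc]
t1 = [0x64, 0xbc, 0x9a, 0xe5, 0xc3, 0x15, 0x9a, 0xbc]
t2 = [0xbc, 0x9a, 0x15, 0xc3, 0xe5, 0x9a, 0xbc, 0x64]

RES = [0xbc, 0x9a, 0x15, 0xc3, 0xe5, 0x9a, 0xbc, 0x64]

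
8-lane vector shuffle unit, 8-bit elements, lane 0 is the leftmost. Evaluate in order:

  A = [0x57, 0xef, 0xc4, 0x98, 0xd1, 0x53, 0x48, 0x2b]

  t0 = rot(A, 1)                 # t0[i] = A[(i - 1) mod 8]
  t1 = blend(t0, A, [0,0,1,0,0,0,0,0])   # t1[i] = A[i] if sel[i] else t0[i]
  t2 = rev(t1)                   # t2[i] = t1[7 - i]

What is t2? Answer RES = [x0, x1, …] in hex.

RES = [ 0x48  0x53  0xd1  0x98  0xc4  0xc4  0x57  0x2b ]

  t0: 2b 57 ef c4 98 d1 53 48
  t1: 2b 57 c4 c4 98 d1 53 48
  t2: 48 53 d1 98 c4 c4 57 2b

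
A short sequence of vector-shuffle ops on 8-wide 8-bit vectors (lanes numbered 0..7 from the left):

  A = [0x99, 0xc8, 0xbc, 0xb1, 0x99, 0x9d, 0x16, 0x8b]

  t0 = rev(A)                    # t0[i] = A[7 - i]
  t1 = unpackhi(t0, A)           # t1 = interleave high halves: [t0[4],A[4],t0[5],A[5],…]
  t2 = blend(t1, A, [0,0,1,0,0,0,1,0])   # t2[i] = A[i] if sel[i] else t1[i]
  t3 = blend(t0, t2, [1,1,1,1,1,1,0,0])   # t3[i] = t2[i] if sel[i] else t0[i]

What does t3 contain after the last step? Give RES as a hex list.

t0 = [0x8b, 0x16, 0x9d, 0x99, 0xb1, 0xbc, 0xc8, 0x99]
t1 = [0xb1, 0x99, 0xbc, 0x9d, 0xc8, 0x16, 0x99, 0x8b]
t2 = [0xb1, 0x99, 0xbc, 0x9d, 0xc8, 0x16, 0x16, 0x8b]
t3 = [0xb1, 0x99, 0xbc, 0x9d, 0xc8, 0x16, 0xc8, 0x99]

RES = [0xb1, 0x99, 0xbc, 0x9d, 0xc8, 0x16, 0xc8, 0x99]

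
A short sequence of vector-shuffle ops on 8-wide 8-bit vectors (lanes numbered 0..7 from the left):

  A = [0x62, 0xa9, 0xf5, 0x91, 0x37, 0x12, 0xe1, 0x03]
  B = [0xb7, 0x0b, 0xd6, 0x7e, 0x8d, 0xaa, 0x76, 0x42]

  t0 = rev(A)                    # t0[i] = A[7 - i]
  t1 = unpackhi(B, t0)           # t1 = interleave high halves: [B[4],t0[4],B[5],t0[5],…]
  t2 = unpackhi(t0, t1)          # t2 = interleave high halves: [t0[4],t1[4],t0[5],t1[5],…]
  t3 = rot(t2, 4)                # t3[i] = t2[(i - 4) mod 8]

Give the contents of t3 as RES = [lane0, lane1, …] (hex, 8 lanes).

  t0: 03 e1 12 37 91 f5 a9 62
  t1: 8d 91 aa f5 76 a9 42 62
  t2: 91 76 f5 a9 a9 42 62 62
  t3: a9 42 62 62 91 76 f5 a9

RES = [0xa9, 0x42, 0x62, 0x62, 0x91, 0x76, 0xf5, 0xa9]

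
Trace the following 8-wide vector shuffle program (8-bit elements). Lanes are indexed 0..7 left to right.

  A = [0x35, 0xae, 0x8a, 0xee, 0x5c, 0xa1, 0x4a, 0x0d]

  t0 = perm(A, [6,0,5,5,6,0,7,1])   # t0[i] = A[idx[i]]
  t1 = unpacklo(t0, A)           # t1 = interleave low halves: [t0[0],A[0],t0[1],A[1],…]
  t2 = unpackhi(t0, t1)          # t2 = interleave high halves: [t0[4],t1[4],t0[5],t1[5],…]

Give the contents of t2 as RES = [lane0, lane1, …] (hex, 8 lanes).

RES = [0x4a, 0xa1, 0x35, 0x8a, 0x0d, 0xa1, 0xae, 0xee]

  t0: 4a 35 a1 a1 4a 35 0d ae
  t1: 4a 35 35 ae a1 8a a1 ee
  t2: 4a a1 35 8a 0d a1 ae ee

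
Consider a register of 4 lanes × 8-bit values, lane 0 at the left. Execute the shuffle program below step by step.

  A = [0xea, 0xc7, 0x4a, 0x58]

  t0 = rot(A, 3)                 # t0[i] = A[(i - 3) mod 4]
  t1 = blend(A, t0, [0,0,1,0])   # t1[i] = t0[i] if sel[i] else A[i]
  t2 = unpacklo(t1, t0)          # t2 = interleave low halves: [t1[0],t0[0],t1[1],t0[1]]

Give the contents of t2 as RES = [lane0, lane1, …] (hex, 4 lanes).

→ t0 |c7|4a|58|ea|
→ t1 |ea|c7|58|58|
→ t2 |ea|c7|c7|4a|

RES = [ 0xea  0xc7  0xc7  0x4a ]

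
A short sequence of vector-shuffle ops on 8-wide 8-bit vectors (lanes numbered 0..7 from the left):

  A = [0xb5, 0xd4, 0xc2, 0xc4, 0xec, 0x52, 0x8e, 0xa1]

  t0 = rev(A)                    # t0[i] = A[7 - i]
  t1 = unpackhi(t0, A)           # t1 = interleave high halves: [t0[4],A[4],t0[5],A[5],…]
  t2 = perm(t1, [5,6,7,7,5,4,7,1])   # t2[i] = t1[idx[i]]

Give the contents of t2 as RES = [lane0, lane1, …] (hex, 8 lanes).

RES = [0x8e, 0xb5, 0xa1, 0xa1, 0x8e, 0xd4, 0xa1, 0xec]

→ t0 |a1|8e|52|ec|c4|c2|d4|b5|
→ t1 |c4|ec|c2|52|d4|8e|b5|a1|
→ t2 |8e|b5|a1|a1|8e|d4|a1|ec|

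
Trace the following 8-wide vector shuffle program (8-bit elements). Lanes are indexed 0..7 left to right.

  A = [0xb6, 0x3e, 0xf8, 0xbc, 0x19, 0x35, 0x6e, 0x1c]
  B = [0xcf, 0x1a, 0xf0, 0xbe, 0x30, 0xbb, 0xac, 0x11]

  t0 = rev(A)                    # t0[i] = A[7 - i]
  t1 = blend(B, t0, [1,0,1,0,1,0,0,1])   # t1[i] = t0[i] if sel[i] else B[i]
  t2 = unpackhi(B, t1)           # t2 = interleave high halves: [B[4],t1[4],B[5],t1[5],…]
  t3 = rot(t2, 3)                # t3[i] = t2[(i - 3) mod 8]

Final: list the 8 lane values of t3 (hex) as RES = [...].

RES = [ 0xac  0x11  0xb6  0x30  0xbc  0xbb  0xbb  0xac ]

t0 = [0x1c, 0x6e, 0x35, 0x19, 0xbc, 0xf8, 0x3e, 0xb6]
t1 = [0x1c, 0x1a, 0x35, 0xbe, 0xbc, 0xbb, 0xac, 0xb6]
t2 = [0x30, 0xbc, 0xbb, 0xbb, 0xac, 0xac, 0x11, 0xb6]
t3 = [0xac, 0x11, 0xb6, 0x30, 0xbc, 0xbb, 0xbb, 0xac]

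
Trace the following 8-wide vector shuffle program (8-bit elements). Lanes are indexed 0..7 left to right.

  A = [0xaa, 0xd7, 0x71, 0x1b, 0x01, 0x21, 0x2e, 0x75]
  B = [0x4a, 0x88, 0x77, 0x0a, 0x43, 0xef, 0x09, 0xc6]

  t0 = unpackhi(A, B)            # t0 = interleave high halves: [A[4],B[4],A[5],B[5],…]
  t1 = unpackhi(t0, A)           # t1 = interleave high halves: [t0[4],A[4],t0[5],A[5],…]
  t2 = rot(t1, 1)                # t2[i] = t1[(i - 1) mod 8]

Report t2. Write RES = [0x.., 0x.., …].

→ t0 |01|43|21|ef|2e|09|75|c6|
→ t1 |2e|01|09|21|75|2e|c6|75|
→ t2 |75|2e|01|09|21|75|2e|c6|

RES = [ 0x75  0x2e  0x01  0x09  0x21  0x75  0x2e  0xc6 ]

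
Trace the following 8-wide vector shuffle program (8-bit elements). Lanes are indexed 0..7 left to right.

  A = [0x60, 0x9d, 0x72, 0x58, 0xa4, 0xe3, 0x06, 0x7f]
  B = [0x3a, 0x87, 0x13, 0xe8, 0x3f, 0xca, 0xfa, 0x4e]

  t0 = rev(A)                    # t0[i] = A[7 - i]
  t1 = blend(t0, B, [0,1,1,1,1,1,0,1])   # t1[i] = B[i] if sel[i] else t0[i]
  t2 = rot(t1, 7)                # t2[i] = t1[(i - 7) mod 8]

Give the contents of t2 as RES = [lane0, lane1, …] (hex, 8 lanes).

  t0: 7f 06 e3 a4 58 72 9d 60
  t1: 7f 87 13 e8 3f ca 9d 4e
  t2: 87 13 e8 3f ca 9d 4e 7f

RES = [0x87, 0x13, 0xe8, 0x3f, 0xca, 0x9d, 0x4e, 0x7f]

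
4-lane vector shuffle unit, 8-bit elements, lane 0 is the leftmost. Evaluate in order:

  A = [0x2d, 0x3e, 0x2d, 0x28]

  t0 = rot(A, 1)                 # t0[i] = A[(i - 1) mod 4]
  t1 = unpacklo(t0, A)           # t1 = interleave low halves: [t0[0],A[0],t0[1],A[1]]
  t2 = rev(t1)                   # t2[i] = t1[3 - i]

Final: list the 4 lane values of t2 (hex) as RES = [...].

RES = [0x3e, 0x2d, 0x2d, 0x28]

→ t0 |28|2d|3e|2d|
→ t1 |28|2d|2d|3e|
→ t2 |3e|2d|2d|28|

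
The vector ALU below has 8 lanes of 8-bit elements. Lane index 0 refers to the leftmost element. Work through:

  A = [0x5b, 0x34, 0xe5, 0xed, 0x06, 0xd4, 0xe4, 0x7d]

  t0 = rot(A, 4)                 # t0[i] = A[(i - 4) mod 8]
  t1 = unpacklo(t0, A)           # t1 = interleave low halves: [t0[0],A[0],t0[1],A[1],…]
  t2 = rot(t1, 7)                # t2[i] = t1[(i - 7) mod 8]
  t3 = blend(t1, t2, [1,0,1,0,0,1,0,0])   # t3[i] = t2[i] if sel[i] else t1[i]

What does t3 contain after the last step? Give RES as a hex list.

RES = [ 0x5b  0x5b  0x34  0x34  0xe4  0x7d  0x7d  0xed ]

t0 = [0x06, 0xd4, 0xe4, 0x7d, 0x5b, 0x34, 0xe5, 0xed]
t1 = [0x06, 0x5b, 0xd4, 0x34, 0xe4, 0xe5, 0x7d, 0xed]
t2 = [0x5b, 0xd4, 0x34, 0xe4, 0xe5, 0x7d, 0xed, 0x06]
t3 = [0x5b, 0x5b, 0x34, 0x34, 0xe4, 0x7d, 0x7d, 0xed]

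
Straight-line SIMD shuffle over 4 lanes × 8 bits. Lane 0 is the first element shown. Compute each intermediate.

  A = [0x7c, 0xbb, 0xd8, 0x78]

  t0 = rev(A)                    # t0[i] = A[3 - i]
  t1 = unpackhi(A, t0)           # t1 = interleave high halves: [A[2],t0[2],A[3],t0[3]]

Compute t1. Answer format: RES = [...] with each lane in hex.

RES = [ 0xd8  0xbb  0x78  0x7c ]

→ t0 |78|d8|bb|7c|
→ t1 |d8|bb|78|7c|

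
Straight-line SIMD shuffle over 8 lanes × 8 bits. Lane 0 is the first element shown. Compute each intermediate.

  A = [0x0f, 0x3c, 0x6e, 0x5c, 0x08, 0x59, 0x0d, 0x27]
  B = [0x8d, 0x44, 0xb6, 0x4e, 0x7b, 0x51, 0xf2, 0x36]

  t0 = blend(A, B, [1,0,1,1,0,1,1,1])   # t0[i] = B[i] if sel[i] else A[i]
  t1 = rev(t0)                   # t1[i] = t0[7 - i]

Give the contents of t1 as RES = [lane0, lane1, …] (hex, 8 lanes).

RES = [0x36, 0xf2, 0x51, 0x08, 0x4e, 0xb6, 0x3c, 0x8d]

t0 = [0x8d, 0x3c, 0xb6, 0x4e, 0x08, 0x51, 0xf2, 0x36]
t1 = [0x36, 0xf2, 0x51, 0x08, 0x4e, 0xb6, 0x3c, 0x8d]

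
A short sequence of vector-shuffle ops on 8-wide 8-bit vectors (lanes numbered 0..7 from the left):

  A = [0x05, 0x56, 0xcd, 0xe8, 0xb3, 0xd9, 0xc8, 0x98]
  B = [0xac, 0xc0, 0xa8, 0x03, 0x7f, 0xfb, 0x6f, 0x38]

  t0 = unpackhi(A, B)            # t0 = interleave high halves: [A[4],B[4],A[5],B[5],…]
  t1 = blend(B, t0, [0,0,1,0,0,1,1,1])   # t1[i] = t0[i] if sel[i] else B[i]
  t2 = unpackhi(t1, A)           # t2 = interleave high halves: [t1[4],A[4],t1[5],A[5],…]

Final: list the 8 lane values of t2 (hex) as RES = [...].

RES = [ 0x7f  0xb3  0x6f  0xd9  0x98  0xc8  0x38  0x98 ]

  t0: b3 7f d9 fb c8 6f 98 38
  t1: ac c0 d9 03 7f 6f 98 38
  t2: 7f b3 6f d9 98 c8 38 98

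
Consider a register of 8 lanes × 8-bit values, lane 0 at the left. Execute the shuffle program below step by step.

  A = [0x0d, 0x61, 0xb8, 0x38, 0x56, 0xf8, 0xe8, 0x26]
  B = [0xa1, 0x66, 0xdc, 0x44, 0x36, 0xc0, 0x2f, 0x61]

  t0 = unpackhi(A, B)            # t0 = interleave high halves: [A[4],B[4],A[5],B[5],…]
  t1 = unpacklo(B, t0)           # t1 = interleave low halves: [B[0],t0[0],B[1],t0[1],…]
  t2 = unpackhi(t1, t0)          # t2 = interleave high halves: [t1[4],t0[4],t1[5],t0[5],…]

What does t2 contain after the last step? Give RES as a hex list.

RES = [0xdc, 0xe8, 0xf8, 0x2f, 0x44, 0x26, 0xc0, 0x61]

  t0: 56 36 f8 c0 e8 2f 26 61
  t1: a1 56 66 36 dc f8 44 c0
  t2: dc e8 f8 2f 44 26 c0 61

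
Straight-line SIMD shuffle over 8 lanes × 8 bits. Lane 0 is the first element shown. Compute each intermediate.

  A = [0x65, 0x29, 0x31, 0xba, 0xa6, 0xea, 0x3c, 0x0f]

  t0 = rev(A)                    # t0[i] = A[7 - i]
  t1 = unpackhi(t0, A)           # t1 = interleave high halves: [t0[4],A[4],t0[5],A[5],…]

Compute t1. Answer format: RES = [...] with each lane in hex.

→ t0 |0f|3c|ea|a6|ba|31|29|65|
→ t1 |ba|a6|31|ea|29|3c|65|0f|

RES = [0xba, 0xa6, 0x31, 0xea, 0x29, 0x3c, 0x65, 0x0f]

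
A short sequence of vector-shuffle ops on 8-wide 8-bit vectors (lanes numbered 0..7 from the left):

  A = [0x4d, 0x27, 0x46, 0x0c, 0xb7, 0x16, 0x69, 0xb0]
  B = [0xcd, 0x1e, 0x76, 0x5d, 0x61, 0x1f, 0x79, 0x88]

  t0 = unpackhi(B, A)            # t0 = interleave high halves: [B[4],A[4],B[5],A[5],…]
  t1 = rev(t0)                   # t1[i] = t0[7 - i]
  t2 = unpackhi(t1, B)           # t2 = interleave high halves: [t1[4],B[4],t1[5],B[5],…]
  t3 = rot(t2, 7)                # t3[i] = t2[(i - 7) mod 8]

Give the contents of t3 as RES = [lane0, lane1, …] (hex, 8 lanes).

  t0: 61 b7 1f 16 79 69 88 b0
  t1: b0 88 69 79 16 1f b7 61
  t2: 16 61 1f 1f b7 79 61 88
  t3: 61 1f 1f b7 79 61 88 16

RES = [0x61, 0x1f, 0x1f, 0xb7, 0x79, 0x61, 0x88, 0x16]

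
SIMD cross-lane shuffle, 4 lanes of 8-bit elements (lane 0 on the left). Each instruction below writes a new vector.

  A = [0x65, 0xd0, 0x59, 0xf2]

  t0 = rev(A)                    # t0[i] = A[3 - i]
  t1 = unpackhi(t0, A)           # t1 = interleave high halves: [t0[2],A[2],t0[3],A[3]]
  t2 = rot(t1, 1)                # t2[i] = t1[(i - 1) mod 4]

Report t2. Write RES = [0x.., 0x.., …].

  t0: f2 59 d0 65
  t1: d0 59 65 f2
  t2: f2 d0 59 65

RES = [ 0xf2  0xd0  0x59  0x65 ]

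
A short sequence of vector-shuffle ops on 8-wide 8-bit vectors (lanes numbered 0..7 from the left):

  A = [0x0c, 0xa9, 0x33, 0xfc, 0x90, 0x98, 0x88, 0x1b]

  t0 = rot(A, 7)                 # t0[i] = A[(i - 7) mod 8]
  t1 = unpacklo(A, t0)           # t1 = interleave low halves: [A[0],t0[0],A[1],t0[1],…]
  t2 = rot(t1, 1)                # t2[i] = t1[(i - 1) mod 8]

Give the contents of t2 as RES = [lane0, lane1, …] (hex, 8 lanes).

RES = [ 0x90  0x0c  0xa9  0xa9  0x33  0x33  0xfc  0xfc ]

  t0: a9 33 fc 90 98 88 1b 0c
  t1: 0c a9 a9 33 33 fc fc 90
  t2: 90 0c a9 a9 33 33 fc fc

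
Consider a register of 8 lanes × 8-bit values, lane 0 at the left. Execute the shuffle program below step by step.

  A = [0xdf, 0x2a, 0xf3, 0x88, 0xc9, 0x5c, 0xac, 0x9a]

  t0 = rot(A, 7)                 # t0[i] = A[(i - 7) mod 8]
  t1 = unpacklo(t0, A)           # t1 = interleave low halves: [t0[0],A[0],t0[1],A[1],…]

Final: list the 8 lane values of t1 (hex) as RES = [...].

  t0: 2a f3 88 c9 5c ac 9a df
  t1: 2a df f3 2a 88 f3 c9 88

RES = [0x2a, 0xdf, 0xf3, 0x2a, 0x88, 0xf3, 0xc9, 0x88]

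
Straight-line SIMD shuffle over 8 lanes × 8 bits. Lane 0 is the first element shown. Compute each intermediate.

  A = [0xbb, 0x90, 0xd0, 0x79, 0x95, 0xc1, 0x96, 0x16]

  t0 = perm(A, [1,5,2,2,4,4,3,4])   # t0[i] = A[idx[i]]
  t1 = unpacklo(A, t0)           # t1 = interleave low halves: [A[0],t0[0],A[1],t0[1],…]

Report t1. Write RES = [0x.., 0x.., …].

t0 = [0x90, 0xc1, 0xd0, 0xd0, 0x95, 0x95, 0x79, 0x95]
t1 = [0xbb, 0x90, 0x90, 0xc1, 0xd0, 0xd0, 0x79, 0xd0]

RES = [0xbb, 0x90, 0x90, 0xc1, 0xd0, 0xd0, 0x79, 0xd0]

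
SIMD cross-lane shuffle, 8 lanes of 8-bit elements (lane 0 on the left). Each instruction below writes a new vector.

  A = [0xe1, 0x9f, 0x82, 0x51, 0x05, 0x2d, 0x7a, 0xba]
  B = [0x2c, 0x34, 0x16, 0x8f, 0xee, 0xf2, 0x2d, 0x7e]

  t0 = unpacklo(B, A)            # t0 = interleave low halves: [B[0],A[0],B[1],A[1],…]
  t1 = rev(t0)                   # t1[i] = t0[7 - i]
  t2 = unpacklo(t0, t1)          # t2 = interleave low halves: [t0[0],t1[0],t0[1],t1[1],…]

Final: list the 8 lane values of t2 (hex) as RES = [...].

RES = [0x2c, 0x51, 0xe1, 0x8f, 0x34, 0x82, 0x9f, 0x16]

→ t0 |2c|e1|34|9f|16|82|8f|51|
→ t1 |51|8f|82|16|9f|34|e1|2c|
→ t2 |2c|51|e1|8f|34|82|9f|16|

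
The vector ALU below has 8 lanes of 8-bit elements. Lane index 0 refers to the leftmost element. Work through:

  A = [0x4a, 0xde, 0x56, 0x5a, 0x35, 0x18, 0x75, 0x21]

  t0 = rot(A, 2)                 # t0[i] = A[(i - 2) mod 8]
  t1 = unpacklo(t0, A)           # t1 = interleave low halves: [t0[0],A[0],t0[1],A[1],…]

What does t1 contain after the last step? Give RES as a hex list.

→ t0 |75|21|4a|de|56|5a|35|18|
→ t1 |75|4a|21|de|4a|56|de|5a|

RES = [0x75, 0x4a, 0x21, 0xde, 0x4a, 0x56, 0xde, 0x5a]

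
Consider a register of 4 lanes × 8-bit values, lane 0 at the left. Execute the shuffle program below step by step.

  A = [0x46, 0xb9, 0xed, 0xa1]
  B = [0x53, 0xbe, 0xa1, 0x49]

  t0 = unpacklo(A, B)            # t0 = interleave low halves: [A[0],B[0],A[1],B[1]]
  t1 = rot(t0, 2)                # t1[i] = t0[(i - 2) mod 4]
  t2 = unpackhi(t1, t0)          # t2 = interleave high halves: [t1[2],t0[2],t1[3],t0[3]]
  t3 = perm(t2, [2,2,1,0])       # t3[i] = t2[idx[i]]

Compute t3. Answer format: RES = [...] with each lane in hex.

RES = [0x53, 0x53, 0xb9, 0x46]

t0 = [0x46, 0x53, 0xb9, 0xbe]
t1 = [0xb9, 0xbe, 0x46, 0x53]
t2 = [0x46, 0xb9, 0x53, 0xbe]
t3 = [0x53, 0x53, 0xb9, 0x46]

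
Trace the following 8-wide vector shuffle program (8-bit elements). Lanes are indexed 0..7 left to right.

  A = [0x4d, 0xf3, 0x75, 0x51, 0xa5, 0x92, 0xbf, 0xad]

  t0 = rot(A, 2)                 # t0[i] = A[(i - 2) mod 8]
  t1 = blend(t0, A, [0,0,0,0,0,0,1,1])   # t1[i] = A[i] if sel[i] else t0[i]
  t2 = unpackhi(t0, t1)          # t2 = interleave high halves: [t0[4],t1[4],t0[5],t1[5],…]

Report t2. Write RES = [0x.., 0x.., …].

t0 = [0xbf, 0xad, 0x4d, 0xf3, 0x75, 0x51, 0xa5, 0x92]
t1 = [0xbf, 0xad, 0x4d, 0xf3, 0x75, 0x51, 0xbf, 0xad]
t2 = [0x75, 0x75, 0x51, 0x51, 0xa5, 0xbf, 0x92, 0xad]

RES = [0x75, 0x75, 0x51, 0x51, 0xa5, 0xbf, 0x92, 0xad]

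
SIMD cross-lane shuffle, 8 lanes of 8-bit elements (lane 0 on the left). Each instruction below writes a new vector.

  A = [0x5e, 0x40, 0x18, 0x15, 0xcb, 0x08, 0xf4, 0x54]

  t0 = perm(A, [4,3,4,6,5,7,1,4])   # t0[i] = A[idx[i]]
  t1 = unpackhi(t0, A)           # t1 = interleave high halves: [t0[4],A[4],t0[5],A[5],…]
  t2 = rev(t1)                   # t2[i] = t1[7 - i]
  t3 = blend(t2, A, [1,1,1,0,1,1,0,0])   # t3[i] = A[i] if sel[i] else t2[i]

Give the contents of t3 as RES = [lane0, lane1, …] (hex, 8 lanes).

  t0: cb 15 cb f4 08 54 40 cb
  t1: 08 cb 54 08 40 f4 cb 54
  t2: 54 cb f4 40 08 54 cb 08
  t3: 5e 40 18 40 cb 08 cb 08

RES = [0x5e, 0x40, 0x18, 0x40, 0xcb, 0x08, 0xcb, 0x08]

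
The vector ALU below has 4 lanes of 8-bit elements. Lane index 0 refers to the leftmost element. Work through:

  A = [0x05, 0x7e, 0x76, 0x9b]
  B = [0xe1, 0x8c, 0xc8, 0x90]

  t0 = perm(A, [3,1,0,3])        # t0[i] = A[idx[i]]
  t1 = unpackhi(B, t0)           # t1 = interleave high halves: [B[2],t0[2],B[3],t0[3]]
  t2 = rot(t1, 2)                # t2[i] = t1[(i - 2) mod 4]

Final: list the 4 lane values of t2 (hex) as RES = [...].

RES = [0x90, 0x9b, 0xc8, 0x05]

  t0: 9b 7e 05 9b
  t1: c8 05 90 9b
  t2: 90 9b c8 05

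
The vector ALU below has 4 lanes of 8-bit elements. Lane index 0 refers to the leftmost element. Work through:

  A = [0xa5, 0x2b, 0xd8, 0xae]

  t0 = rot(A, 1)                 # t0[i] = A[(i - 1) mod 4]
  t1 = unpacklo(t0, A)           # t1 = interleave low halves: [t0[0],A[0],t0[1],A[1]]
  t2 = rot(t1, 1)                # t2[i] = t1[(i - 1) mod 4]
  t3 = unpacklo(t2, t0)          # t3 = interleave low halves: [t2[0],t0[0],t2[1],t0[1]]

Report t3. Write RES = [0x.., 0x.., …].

RES = [0x2b, 0xae, 0xae, 0xa5]

  t0: ae a5 2b d8
  t1: ae a5 a5 2b
  t2: 2b ae a5 a5
  t3: 2b ae ae a5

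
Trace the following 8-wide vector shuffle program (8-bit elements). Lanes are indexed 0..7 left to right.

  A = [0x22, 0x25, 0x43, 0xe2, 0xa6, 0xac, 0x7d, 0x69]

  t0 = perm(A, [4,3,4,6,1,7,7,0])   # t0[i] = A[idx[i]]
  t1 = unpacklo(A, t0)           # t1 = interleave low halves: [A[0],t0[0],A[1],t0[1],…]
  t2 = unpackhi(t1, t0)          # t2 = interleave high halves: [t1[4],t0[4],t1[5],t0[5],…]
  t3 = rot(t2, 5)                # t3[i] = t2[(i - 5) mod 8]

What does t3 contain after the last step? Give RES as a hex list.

t0 = [0xa6, 0xe2, 0xa6, 0x7d, 0x25, 0x69, 0x69, 0x22]
t1 = [0x22, 0xa6, 0x25, 0xe2, 0x43, 0xa6, 0xe2, 0x7d]
t2 = [0x43, 0x25, 0xa6, 0x69, 0xe2, 0x69, 0x7d, 0x22]
t3 = [0x69, 0xe2, 0x69, 0x7d, 0x22, 0x43, 0x25, 0xa6]

RES = [ 0x69  0xe2  0x69  0x7d  0x22  0x43  0x25  0xa6 ]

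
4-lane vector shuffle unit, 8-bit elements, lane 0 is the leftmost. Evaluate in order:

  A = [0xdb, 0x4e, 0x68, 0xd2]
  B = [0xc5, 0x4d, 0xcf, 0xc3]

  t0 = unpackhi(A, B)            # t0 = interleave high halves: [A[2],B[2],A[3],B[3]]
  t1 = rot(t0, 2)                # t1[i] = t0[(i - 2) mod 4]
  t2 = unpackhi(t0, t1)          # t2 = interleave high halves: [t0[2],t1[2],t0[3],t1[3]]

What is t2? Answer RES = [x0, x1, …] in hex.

RES = [0xd2, 0x68, 0xc3, 0xcf]

t0 = [0x68, 0xcf, 0xd2, 0xc3]
t1 = [0xd2, 0xc3, 0x68, 0xcf]
t2 = [0xd2, 0x68, 0xc3, 0xcf]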